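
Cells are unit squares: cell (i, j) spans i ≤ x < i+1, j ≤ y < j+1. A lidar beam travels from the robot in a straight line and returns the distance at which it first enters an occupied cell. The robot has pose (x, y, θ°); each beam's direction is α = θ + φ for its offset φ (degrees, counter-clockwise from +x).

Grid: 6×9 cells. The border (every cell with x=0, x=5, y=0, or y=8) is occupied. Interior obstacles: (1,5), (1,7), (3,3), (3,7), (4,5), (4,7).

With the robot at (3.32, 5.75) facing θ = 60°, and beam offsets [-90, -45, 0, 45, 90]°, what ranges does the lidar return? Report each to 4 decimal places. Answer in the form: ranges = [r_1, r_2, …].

beam 1: φ=-90°, α=330°
  direction (0.8660, -0.5000); cell (3,5); t to first gridline: x 0.7852, y 1.5000 (then +1.1547 / +2.0000)
    (4,5) via x @ 0.7852  # hit
  → r_1 = 0.7852
beam 2: φ=-45°, α=15°
  direction (0.9659, 0.2588); cell (3,5); t to first gridline: x 0.7040, y 0.9659 (then +1.0353 / +3.8637)
    (4,5) via x @ 0.7040  # hit
  → r_2 = 0.7040
beam 3: φ=0°, α=60°
  direction (0.5000, 0.8660); cell (3,5); t to first gridline: x 1.3600, y 0.2887 (then +2.0000 / +1.1547)
    (3,6) via y @ 0.2887
    (4,6) via x @ 1.3600
    (4,7) via y @ 1.4434  # hit
  → r_3 = 1.4434
beam 4: φ=45°, α=105°
  direction (-0.2588, 0.9659); cell (3,5); t to first gridline: x 1.2364, y 0.2588 (then +3.8637 / +1.0353)
    (3,6) via y @ 0.2588
    (2,6) via x @ 1.2364
    (2,7) via y @ 1.2941
    (2,8) via y @ 2.3294  # hit
  → r_4 = 2.3294
beam 5: φ=90°, α=150°
  direction (-0.8660, 0.5000); cell (3,5); t to first gridline: x 0.3695, y 0.5000 (then +1.1547 / +2.0000)
    (2,5) via x @ 0.3695
    (2,6) via y @ 0.5000
    (1,6) via x @ 1.5242
    (1,7) via y @ 2.5000  # hit
  → r_5 = 2.5000

ranges = [0.7852, 0.7040, 1.4434, 2.3294, 2.5000]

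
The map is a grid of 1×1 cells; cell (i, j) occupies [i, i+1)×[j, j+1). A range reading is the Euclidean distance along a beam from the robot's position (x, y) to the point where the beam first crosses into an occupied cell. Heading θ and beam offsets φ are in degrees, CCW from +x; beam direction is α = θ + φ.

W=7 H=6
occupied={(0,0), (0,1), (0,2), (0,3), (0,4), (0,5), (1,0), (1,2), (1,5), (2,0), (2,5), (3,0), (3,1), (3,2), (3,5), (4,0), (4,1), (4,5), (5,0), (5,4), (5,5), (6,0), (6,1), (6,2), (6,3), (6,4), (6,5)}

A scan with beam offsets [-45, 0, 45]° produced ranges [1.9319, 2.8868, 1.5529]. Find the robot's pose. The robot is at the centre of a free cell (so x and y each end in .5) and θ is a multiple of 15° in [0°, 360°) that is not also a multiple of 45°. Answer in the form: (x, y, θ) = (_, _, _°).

The pose lattice has 15·16 = 240 candidates. Test each by forward raycasting.
  (5.5, 3.5, 345°): beam 1 = 1.0000 ≠ 1.9319 ✗
  (4.5, 4.5, 15°): beam 1 = 0.5774 ≠ 1.9319 ✗
  (3.5, 4.5, 285°): beam 1 = 4.0415 ≠ 1.9319 ✗
  (3.5, 3.5, 285°): beam 1 = 0.5774 ≠ 1.9319 ✗
  …
  (3.5, 4.5, 210°): r_1=1.9319, r_2=2.8868, r_3=1.5529 — all match ✓
No second candidate reproduces the full scan.

(x, y, θ) = (3.5, 4.5, 210°)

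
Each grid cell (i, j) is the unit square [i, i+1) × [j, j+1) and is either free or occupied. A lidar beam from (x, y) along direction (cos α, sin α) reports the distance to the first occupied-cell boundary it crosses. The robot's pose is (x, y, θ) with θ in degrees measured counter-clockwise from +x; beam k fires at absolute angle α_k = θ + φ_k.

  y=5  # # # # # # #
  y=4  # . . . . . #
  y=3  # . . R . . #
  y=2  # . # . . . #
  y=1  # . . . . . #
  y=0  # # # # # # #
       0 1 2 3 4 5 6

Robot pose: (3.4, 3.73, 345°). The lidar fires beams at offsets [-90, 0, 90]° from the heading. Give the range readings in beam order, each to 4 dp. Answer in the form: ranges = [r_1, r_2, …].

ranges = [1.5455, 2.6917, 1.3148]

beam 1: φ=-90°, α=255°
  d=(-0.2588,-0.9659)  start (3,3)  tX=1.5455 tY=0.7558  stride 1/|dx|=3.8637 1/|dy|=1.0353
    cross y-line → (3,2), t=0.7558
    cross x-line → (2,2), t=1.5455 (wall)
  → r_1 = 1.5455
beam 2: φ=0°, α=345°
  d=(0.9659,-0.2588)  start (3,3)  tX=0.6212 tY=2.8205  stride 1/|dx|=1.0353 1/|dy|=3.8637
    cross x-line → (4,3), t=0.6212
    cross x-line → (5,3), t=1.6564
    cross x-line → (6,3), t=2.6917 (wall)
  → r_2 = 2.6917
beam 3: φ=90°, α=75°
  d=(0.2588,0.9659)  start (3,3)  tX=2.3182 tY=0.2795  stride 1/|dx|=3.8637 1/|dy|=1.0353
    cross y-line → (3,4), t=0.2795
    cross y-line → (3,5), t=1.3148 (wall)
  → r_3 = 1.3148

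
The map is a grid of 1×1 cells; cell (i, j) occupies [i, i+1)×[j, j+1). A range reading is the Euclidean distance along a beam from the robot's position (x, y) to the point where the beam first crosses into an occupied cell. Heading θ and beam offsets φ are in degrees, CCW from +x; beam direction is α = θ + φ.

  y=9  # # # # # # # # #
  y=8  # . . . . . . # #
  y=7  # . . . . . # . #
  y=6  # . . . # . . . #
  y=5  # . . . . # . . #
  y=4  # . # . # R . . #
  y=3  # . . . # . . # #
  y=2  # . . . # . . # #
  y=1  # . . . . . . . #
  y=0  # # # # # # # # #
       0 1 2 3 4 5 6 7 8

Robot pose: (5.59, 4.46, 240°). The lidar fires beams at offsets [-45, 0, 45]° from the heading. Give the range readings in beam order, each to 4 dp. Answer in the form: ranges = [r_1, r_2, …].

beam 1: φ=-45°, α=195°
  cosα=-0.9659 sinα=-0.2588 | (5,4) | tMaxX 0.6108 tMaxY 1.7773 | tΔX 1.0353 tΔY 3.8637
    t=0.6108 [x] (4,4) — stop
  → r_1 = 0.6108
beam 2: φ=0°, α=240°
  cosα=-0.5000 sinα=-0.8660 | (5,4) | tMaxX 1.1800 tMaxY 0.5312 | tΔX 2.0000 tΔY 1.1547
    t=0.5312 [y] (5,3)
    t=1.1800 [x] (4,3) — stop
  → r_2 = 1.1800
beam 3: φ=45°, α=285°
  cosα=0.2588 sinα=-0.9659 | (5,4) | tMaxX 1.5841 tMaxY 0.4762 | tΔX 3.8637 tΔY 1.0353
    t=0.4762 [y] (5,3)
    t=1.5115 [y] (5,2)
    t=1.5841 [x] (6,2)
    t=2.5468 [y] (6,1)
    t=3.5821 [y] (6,0) — stop
  → r_3 = 3.5821

ranges = [0.6108, 1.1800, 3.5821]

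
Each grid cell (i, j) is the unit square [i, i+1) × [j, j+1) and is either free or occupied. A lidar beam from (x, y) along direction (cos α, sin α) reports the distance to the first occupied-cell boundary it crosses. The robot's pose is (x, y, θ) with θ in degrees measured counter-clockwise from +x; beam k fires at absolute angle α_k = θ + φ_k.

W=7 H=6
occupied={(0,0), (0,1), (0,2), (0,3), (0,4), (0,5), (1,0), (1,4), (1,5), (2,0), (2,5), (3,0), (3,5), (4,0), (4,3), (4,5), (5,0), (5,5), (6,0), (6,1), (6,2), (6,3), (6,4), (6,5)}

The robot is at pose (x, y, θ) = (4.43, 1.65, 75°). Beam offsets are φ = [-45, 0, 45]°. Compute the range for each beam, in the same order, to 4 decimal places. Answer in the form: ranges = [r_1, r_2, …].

ranges = [1.8129, 1.3976, 3.8682]

beam 1: φ=-45°, α=30°
  dir = (cos 30°, sin 30°) = (0.8660, 0.5000); from cell (4,1)
  next x-line at t=0.6582, next y-line at t=0.7000; Δt_x=1.1547, Δt_y=2.0000
    x: enter (5,1) at t=0.6582
    y: enter (5,2) at t=0.7000
    x: enter (6,2) at t=1.8129 ← occupied
  → r_1 = 1.8129
beam 2: φ=0°, α=75°
  dir = (cos 75°, sin 75°) = (0.2588, 0.9659); from cell (4,1)
  next x-line at t=2.2023, next y-line at t=0.3623; Δt_x=3.8637, Δt_y=1.0353
    y: enter (4,2) at t=0.3623
    y: enter (4,3) at t=1.3976 ← occupied
  → r_2 = 1.3976
beam 3: φ=45°, α=120°
  dir = (cos 120°, sin 120°) = (-0.5000, 0.8660); from cell (4,1)
  next x-line at t=0.8600, next y-line at t=0.4041; Δt_x=2.0000, Δt_y=1.1547
    y: enter (4,2) at t=0.4041
    x: enter (3,2) at t=0.8600
    y: enter (3,3) at t=1.5588
    y: enter (3,4) at t=2.7135
    x: enter (2,4) at t=2.8600
    y: enter (2,5) at t=3.8682 ← occupied
  → r_3 = 3.8682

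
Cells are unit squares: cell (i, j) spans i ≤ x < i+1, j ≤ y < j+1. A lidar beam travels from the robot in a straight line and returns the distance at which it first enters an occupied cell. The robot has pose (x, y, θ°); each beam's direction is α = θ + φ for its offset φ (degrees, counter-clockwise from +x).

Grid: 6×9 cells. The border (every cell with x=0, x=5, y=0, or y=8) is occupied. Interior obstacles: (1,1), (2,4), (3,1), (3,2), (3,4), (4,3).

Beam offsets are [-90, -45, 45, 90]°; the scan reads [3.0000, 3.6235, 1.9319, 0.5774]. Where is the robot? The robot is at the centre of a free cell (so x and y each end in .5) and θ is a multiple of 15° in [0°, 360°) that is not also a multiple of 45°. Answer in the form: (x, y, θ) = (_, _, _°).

(x, y, θ) = (4.5, 6.5, 240°)

The pose lattice has 22·16 = 352 candidates. Test each by forward raycasting.
  (1.5, 7.5, 60°): beam 1 = 4.0415 ≠ 3.0000 ✗
  (4.5, 1.5, 15°): beam 1 = 0.5176 ≠ 3.0000 ✗
  (2.5, 6.5, 285°): beam 1 = 1.5529 ≠ 3.0000 ✗
  …
  (4.5, 6.5, 240°): r_1=3.0000, r_2=3.6235, r_3=1.9319, r_4=0.5774 — all match ✓
Only this pose fits every beam.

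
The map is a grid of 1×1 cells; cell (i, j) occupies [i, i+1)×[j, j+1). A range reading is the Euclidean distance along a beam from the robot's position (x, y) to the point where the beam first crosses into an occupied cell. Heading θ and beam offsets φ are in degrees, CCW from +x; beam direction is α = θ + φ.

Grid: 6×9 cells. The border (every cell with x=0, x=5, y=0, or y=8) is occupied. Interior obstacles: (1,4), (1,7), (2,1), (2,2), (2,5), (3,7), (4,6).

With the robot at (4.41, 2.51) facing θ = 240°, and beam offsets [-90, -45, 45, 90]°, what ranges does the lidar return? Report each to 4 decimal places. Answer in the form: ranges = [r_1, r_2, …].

ranges = [2.9800, 1.4597, 1.5633, 0.6813]

beam 1: φ=-90°, α=150°
  d=(-0.8660,0.5000)  start (4,2)  tX=0.4734 tY=0.9800  stride 1/|dx|=1.1547 1/|dy|=2.0000
    cross x-line → (3,2), t=0.4734
    cross y-line → (3,3), t=0.9800
    cross x-line → (2,3), t=1.6281
    cross x-line → (1,3), t=2.7828
    cross y-line → (1,4), t=2.9800 (wall)
  → r_1 = 2.9800
beam 2: φ=-45°, α=195°
  d=(-0.9659,-0.2588)  start (4,2)  tX=0.4245 tY=1.9705  stride 1/|dx|=1.0353 1/|dy|=3.8637
    cross x-line → (3,2), t=0.4245
    cross x-line → (2,2), t=1.4597 (wall)
  → r_2 = 1.4597
beam 3: φ=45°, α=285°
  d=(0.2588,-0.9659)  start (4,2)  tX=2.2796 tY=0.5280  stride 1/|dx|=3.8637 1/|dy|=1.0353
    cross y-line → (4,1), t=0.5280
    cross y-line → (4,0), t=1.5633 (wall)
  → r_3 = 1.5633
beam 4: φ=90°, α=330°
  d=(0.8660,-0.5000)  start (4,2)  tX=0.6813 tY=1.0200  stride 1/|dx|=1.1547 1/|dy|=2.0000
    cross x-line → (5,2), t=0.6813 (wall)
  → r_4 = 0.6813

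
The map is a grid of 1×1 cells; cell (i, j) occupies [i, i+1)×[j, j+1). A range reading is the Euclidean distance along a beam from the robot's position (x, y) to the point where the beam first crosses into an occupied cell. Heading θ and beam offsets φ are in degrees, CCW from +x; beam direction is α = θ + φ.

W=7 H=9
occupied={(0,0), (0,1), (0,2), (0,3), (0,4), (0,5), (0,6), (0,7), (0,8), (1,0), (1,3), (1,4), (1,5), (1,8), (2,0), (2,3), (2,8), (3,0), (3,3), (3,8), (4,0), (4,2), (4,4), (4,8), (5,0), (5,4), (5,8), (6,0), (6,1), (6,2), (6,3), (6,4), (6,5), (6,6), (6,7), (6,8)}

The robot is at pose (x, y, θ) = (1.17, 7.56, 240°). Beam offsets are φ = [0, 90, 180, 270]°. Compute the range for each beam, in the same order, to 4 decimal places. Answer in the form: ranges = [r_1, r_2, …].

beam 1: φ=0°, α=240°
  cosα=-0.5000 sinα=-0.8660 | (1,7) | tMaxX 0.3400 tMaxY 0.6466 | tΔX 2.0000 tΔY 1.1547
    t=0.3400 [x] (0,7) — stop
  → r_1 = 0.3400
beam 2: φ=90°, α=330°
  cosα=0.8660 sinα=-0.5000 | (1,7) | tMaxX 0.9584 tMaxY 1.1200 | tΔX 1.1547 tΔY 2.0000
    t=0.9584 [x] (2,7)
    t=1.1200 [y] (2,6)
    t=2.1131 [x] (3,6)
    t=3.1200 [y] (3,5)
    t=3.2678 [x] (4,5)
    t=4.4225 [x] (5,5)
    t=5.1200 [y] (5,4) — stop
  → r_2 = 5.1200
beam 3: φ=180°, α=60°
  cosα=0.5000 sinα=0.8660 | (1,7) | tMaxX 1.6600 tMaxY 0.5081 | tΔX 2.0000 tΔY 1.1547
    t=0.5081 [y] (1,8) — stop
  → r_3 = 0.5081
beam 4: φ=270°, α=150°
  cosα=-0.8660 sinα=0.5000 | (1,7) | tMaxX 0.1963 tMaxY 0.8800 | tΔX 1.1547 tΔY 2.0000
    t=0.1963 [x] (0,7) — stop
  → r_4 = 0.1963

ranges = [0.3400, 5.1200, 0.5081, 0.1963]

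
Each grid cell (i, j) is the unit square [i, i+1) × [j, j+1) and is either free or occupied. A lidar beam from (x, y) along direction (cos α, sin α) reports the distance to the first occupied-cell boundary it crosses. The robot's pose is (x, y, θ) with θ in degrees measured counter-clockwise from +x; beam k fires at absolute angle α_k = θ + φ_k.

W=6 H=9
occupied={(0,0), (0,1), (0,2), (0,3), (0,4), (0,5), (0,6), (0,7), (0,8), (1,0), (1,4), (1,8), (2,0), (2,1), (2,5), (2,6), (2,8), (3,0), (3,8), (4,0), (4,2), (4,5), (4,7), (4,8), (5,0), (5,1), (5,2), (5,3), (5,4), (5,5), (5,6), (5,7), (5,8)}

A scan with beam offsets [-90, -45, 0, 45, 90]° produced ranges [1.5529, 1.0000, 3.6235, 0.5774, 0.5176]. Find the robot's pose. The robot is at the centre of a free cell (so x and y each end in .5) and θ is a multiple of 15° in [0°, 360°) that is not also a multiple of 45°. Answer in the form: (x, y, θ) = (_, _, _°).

Enumerate (i+0.5, j+0.5, θ) over the 21 free cells and 16 admissible headings. For each, cast all 5 beams and compare to the given ranges.
  (1.5, 7.5, 345°): beam 1 = 1.9319 ≠ 1.5529 ✗
  (1.5, 7.5, 120°): beam 1 = 1.0000 ≠ 1.5529 ✗
  (4.5, 4.5, 15°): beam 2 = 0.5774 ≠ 1.0000 ✗
  (4.5, 4.5, 105°): beam 1 = 0.5176 ≠ 1.5529 ✗
  …
  (3.5, 1.5, 105°): r_1=1.5529, r_2=1.0000, r_3=3.6235, r_4=0.5774, r_5=0.5176 — all match ✓
Unique over the lattice → pose = (3.5, 1.5, 105°).

(x, y, θ) = (3.5, 1.5, 105°)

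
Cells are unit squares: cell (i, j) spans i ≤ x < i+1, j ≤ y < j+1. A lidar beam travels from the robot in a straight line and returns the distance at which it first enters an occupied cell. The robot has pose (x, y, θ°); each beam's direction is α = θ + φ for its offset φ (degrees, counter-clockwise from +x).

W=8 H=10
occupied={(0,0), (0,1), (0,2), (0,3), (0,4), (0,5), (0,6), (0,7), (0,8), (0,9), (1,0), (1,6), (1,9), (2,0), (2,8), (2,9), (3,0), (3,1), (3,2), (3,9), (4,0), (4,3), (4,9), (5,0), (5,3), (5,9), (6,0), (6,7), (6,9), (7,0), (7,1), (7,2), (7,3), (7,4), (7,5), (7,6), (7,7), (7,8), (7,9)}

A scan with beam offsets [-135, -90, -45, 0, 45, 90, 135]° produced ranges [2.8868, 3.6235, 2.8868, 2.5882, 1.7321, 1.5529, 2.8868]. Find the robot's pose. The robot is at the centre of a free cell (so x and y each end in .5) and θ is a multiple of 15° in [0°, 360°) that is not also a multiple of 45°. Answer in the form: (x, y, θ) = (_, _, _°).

Candidates: 41 free-cell centres × 16 headings = 656 poses. Raycast each; keep the one whose scan matches to 4 dp.
  (5.5, 5.5, 300°): beam 1 = 3.6235 ≠ 2.8868 ✗
  (5.5, 8.5, 210°): beam 1 = 0.5176 ≠ 2.8868 ✗
  (6.5, 8.5, 300°): beam 1 = 1.9319 ≠ 2.8868 ✗
  (2.5, 6.5, 150°): beam 1 = 3.6235 ≠ 2.8868 ✗
  (1.5, 8.5, 60°): beam 1 = 1.5529 ≠ 2.8868 ✗
  …
  (3.5, 6.5, 75°): r_1=2.8868, r_2=3.6235, r_3=2.8868, r_4=2.5882, r_5=1.7321, r_6=1.5529, r_7=2.8868 — all match ✓
No second candidate reproduces the full scan.

(x, y, θ) = (3.5, 6.5, 75°)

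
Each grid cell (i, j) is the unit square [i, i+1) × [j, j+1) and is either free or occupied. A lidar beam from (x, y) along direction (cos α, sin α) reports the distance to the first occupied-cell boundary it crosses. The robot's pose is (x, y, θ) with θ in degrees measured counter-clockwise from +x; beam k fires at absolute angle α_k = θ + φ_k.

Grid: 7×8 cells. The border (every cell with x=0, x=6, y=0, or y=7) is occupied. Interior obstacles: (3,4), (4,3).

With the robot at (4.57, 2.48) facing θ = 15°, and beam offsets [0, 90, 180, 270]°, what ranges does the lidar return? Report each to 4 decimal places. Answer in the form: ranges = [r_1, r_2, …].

ranges = [1.4804, 0.5383, 3.6959, 1.5322]

beam 1: φ=0°, α=15°
  d=(0.9659,0.2588)  start (4,2)  tX=0.4452 tY=2.0091  stride 1/|dx|=1.0353 1/|dy|=3.8637
    cross x-line → (5,2), t=0.4452
    cross x-line → (6,2), t=1.4804 (wall)
  → r_1 = 1.4804
beam 2: φ=90°, α=105°
  d=(-0.2588,0.9659)  start (4,2)  tX=2.2023 tY=0.5383  stride 1/|dx|=3.8637 1/|dy|=1.0353
    cross y-line → (4,3), t=0.5383 (wall)
  → r_2 = 0.5383
beam 3: φ=180°, α=195°
  d=(-0.9659,-0.2588)  start (4,2)  tX=0.5901 tY=1.8546  stride 1/|dx|=1.0353 1/|dy|=3.8637
    cross x-line → (3,2), t=0.5901
    cross x-line → (2,2), t=1.6254
    cross y-line → (2,1), t=1.8546
    cross x-line → (1,1), t=2.6607
    cross x-line → (0,1), t=3.6959 (wall)
  → r_3 = 3.6959
beam 4: φ=270°, α=285°
  d=(0.2588,-0.9659)  start (4,2)  tX=1.6614 tY=0.4969  stride 1/|dx|=3.8637 1/|dy|=1.0353
    cross y-line → (4,1), t=0.4969
    cross y-line → (4,0), t=1.5322 (wall)
  → r_4 = 1.5322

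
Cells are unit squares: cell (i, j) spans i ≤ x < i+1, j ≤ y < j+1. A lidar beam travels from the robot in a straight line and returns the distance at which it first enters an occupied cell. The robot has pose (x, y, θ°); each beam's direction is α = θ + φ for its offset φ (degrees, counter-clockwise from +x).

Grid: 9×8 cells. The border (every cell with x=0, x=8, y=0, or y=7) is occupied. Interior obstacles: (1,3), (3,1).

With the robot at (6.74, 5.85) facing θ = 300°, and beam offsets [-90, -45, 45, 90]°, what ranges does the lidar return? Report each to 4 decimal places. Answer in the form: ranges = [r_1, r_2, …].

beam 1: φ=-90°, α=210°
  direction (-0.8660, -0.5000); cell (6,5); t to first gridline: x 0.8545, y 1.7000 (then +1.1547 / +2.0000)
    (5,5) via x @ 0.8545
    (5,4) via y @ 1.7000
    (4,4) via x @ 2.0092
    (3,4) via x @ 3.1639
    (3,3) via y @ 3.7000
    (2,3) via x @ 4.3186
    (1,3) via x @ 5.4733  # hit
  → r_1 = 5.4733
beam 2: φ=-45°, α=255°
  direction (-0.2588, -0.9659); cell (6,5); t to first gridline: x 2.8591, y 0.8800 (then +3.8637 / +1.0353)
    (6,4) via y @ 0.8800
    (6,3) via y @ 1.9153
    (5,3) via x @ 2.8591
    (5,2) via y @ 2.9505
    (5,1) via y @ 3.9858
    (5,0) via y @ 5.0211  # hit
  → r_2 = 5.0211
beam 3: φ=45°, α=345°
  direction (0.9659, -0.2588); cell (6,5); t to first gridline: x 0.2692, y 3.2841 (then +1.0353 / +3.8637)
    (7,5) via x @ 0.2692
    (8,5) via x @ 1.3044  # hit
  → r_3 = 1.3044
beam 4: φ=90°, α=30°
  direction (0.8660, 0.5000); cell (6,5); t to first gridline: x 0.3002, y 0.3000 (then +1.1547 / +2.0000)
    (6,6) via y @ 0.3000
    (7,6) via x @ 0.3002
    (8,6) via x @ 1.4549  # hit
  → r_4 = 1.4549

ranges = [5.4733, 5.0211, 1.3044, 1.4549]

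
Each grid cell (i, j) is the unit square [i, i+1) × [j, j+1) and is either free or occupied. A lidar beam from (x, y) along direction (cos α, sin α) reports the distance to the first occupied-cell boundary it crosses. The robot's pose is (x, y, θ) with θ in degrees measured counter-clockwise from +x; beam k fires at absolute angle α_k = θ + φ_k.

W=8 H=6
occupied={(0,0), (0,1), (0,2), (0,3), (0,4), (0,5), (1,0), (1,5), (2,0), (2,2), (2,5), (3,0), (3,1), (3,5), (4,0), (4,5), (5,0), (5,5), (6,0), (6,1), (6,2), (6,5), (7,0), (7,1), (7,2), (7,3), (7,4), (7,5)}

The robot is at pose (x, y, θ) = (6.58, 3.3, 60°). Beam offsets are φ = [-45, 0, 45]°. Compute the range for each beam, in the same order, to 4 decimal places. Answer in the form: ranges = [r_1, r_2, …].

ranges = [0.4348, 0.8400, 1.7600]

beam 1: φ=-45°, α=15°
  d=(0.9659,0.2588)  start (6,3)  tX=0.4348 tY=2.7046  stride 1/|dx|=1.0353 1/|dy|=3.8637
    cross x-line → (7,3), t=0.4348 (wall)
  → r_1 = 0.4348
beam 2: φ=0°, α=60°
  d=(0.5000,0.8660)  start (6,3)  tX=0.8400 tY=0.8083  stride 1/|dx|=2.0000 1/|dy|=1.1547
    cross y-line → (6,4), t=0.8083
    cross x-line → (7,4), t=0.8400 (wall)
  → r_2 = 0.8400
beam 3: φ=45°, α=105°
  d=(-0.2588,0.9659)  start (6,3)  tX=2.2409 tY=0.7247  stride 1/|dx|=3.8637 1/|dy|=1.0353
    cross y-line → (6,4), t=0.7247
    cross y-line → (6,5), t=1.7600 (wall)
  → r_3 = 1.7600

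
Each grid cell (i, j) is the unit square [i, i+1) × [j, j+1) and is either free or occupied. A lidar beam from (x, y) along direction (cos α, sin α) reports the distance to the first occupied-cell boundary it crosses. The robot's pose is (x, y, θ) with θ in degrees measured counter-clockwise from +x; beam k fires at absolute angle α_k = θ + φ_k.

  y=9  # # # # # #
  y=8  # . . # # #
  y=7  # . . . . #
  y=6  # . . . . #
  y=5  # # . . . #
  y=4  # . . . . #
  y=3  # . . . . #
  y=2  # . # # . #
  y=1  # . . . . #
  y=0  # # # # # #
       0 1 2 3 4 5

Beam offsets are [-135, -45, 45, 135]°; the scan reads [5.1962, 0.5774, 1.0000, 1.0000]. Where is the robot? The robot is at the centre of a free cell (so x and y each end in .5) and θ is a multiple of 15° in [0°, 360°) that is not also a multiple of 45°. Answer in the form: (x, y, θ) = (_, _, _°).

(x, y, θ) = (1.5, 3.5, 195°)

Enumerate (i+0.5, j+0.5, θ) over the 27 free cells and 16 admissible headings. For each, cast all 4 beams and compare to the given ranges.
  (2.5, 8.5, 210°): beam 1 = 0.5176 ≠ 5.1962 ✗
  (4.5, 4.5, 30°): beam 1 = 1.9319 ≠ 5.1962 ✗
  (4.5, 6.5, 285°): beam 1 = 4.0415 ≠ 5.1962 ✗
  …
  (1.5, 3.5, 195°): r_1=5.1962, r_2=0.5774, r_3=1.0000, r_4=1.0000 — all match ✓
Only this pose fits every beam.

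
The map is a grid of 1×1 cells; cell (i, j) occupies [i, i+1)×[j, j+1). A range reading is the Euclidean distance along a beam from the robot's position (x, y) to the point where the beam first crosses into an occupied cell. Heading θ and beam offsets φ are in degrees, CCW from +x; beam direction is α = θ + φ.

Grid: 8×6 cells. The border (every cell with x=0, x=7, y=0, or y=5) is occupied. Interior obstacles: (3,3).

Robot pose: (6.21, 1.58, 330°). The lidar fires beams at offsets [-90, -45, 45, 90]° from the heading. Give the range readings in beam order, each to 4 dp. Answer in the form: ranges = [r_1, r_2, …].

ranges = [0.6697, 0.6005, 0.8179, 1.5800]

beam 1: φ=-90°, α=240°
  dir = (cos 240°, sin 240°) = (-0.5000, -0.8660); from cell (6,1)
  next x-line at t=0.4200, next y-line at t=0.6697; Δt_x=2.0000, Δt_y=1.1547
    x: enter (5,1) at t=0.4200
    y: enter (5,0) at t=0.6697 ← occupied
  → r_1 = 0.6697
beam 2: φ=-45°, α=285°
  dir = (cos 285°, sin 285°) = (0.2588, -0.9659); from cell (6,1)
  next x-line at t=3.0523, next y-line at t=0.6005; Δt_x=3.8637, Δt_y=1.0353
    y: enter (6,0) at t=0.6005 ← occupied
  → r_2 = 0.6005
beam 3: φ=45°, α=15°
  dir = (cos 15°, sin 15°) = (0.9659, 0.2588); from cell (6,1)
  next x-line at t=0.8179, next y-line at t=1.6228; Δt_x=1.0353, Δt_y=3.8637
    x: enter (7,1) at t=0.8179 ← occupied
  → r_3 = 0.8179
beam 4: φ=90°, α=60°
  dir = (cos 60°, sin 60°) = (0.5000, 0.8660); from cell (6,1)
  next x-line at t=1.5800, next y-line at t=0.4850; Δt_x=2.0000, Δt_y=1.1547
    y: enter (6,2) at t=0.4850
    x: enter (7,2) at t=1.5800 ← occupied
  → r_4 = 1.5800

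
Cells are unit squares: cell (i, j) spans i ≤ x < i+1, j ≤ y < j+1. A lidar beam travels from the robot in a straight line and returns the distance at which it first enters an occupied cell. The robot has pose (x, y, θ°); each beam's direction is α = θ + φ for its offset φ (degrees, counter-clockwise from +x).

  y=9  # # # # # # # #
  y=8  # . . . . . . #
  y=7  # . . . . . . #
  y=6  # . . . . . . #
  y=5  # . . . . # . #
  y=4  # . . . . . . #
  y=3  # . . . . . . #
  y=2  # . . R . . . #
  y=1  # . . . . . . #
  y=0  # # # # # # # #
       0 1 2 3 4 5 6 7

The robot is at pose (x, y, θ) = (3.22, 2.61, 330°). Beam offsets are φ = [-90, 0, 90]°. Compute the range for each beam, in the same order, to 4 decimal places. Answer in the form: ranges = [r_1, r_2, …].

beam 1: φ=-90°, α=240°
  dir = (cos 240°, sin 240°) = (-0.5000, -0.8660); from cell (3,2)
  next x-line at t=0.4400, next y-line at t=0.7044; Δt_x=2.0000, Δt_y=1.1547
    x: enter (2,2) at t=0.4400
    y: enter (2,1) at t=0.7044
    y: enter (2,0) at t=1.8591 ← occupied
  → r_1 = 1.8591
beam 2: φ=0°, α=330°
  dir = (cos 330°, sin 330°) = (0.8660, -0.5000); from cell (3,2)
  next x-line at t=0.9007, next y-line at t=1.2200; Δt_x=1.1547, Δt_y=2.0000
    x: enter (4,2) at t=0.9007
    y: enter (4,1) at t=1.2200
    x: enter (5,1) at t=2.0554
    x: enter (6,1) at t=3.2101
    y: enter (6,0) at t=3.2200 ← occupied
  → r_2 = 3.2200
beam 3: φ=90°, α=60°
  dir = (cos 60°, sin 60°) = (0.5000, 0.8660); from cell (3,2)
  next x-line at t=1.5600, next y-line at t=0.4503; Δt_x=2.0000, Δt_y=1.1547
    y: enter (3,3) at t=0.4503
    x: enter (4,3) at t=1.5600
    y: enter (4,4) at t=1.6050
    y: enter (4,5) at t=2.7597
    x: enter (5,5) at t=3.5600 ← occupied
  → r_3 = 3.5600

ranges = [1.8591, 3.2200, 3.5600]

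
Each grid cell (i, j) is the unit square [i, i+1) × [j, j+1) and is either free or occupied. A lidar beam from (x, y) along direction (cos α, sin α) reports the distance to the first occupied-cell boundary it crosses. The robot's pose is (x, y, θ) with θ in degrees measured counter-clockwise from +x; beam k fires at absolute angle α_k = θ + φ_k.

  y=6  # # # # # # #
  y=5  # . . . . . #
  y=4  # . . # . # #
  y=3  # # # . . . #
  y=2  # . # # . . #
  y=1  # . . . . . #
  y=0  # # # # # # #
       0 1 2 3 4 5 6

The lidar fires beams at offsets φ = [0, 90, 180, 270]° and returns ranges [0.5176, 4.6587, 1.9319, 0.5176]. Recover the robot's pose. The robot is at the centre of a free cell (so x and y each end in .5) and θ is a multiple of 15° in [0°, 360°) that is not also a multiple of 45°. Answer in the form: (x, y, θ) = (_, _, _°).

Enumerate (i+0.5, j+0.5, θ) over the 19 free cells and 16 admissible headings. For each, cast all 4 beams and compare to the given ranges.
  (2.5, 5.5, 285°): beam 1 = 1.5529 ≠ 0.5176 ✗
  (5.5, 2.5, 210°): beam 1 = 3.0000 ≠ 0.5176 ✗
  (5.5, 1.5, 105°): beam 1 = 4.6587 ≠ 0.5176 ✗
  …
  (5.5, 1.5, 15°): r_1=0.5176, r_2=4.6587, r_3=1.9319, r_4=0.5176 — all match ✓
Unique over the lattice → pose = (5.5, 1.5, 15°).

(x, y, θ) = (5.5, 1.5, 15°)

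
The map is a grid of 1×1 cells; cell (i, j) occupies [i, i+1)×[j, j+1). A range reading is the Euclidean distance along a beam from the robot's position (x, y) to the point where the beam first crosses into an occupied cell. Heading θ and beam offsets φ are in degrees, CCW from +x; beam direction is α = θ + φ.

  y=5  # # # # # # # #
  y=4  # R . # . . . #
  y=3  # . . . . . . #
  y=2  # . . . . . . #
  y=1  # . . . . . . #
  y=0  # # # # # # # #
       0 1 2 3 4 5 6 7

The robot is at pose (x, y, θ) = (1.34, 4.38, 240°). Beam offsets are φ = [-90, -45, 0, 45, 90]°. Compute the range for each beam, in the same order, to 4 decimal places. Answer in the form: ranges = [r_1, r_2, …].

ranges = [0.3926, 0.3520, 0.6800, 3.4992, 6.5356]

beam 1: φ=-90°, α=150°
  d=(-0.8660,0.5000)  start (1,4)  tX=0.3926 tY=1.2400  stride 1/|dx|=1.1547 1/|dy|=2.0000
    cross x-line → (0,4), t=0.3926 (wall)
  → r_1 = 0.3926
beam 2: φ=-45°, α=195°
  d=(-0.9659,-0.2588)  start (1,4)  tX=0.3520 tY=1.4682  stride 1/|dx|=1.0353 1/|dy|=3.8637
    cross x-line → (0,4), t=0.3520 (wall)
  → r_2 = 0.3520
beam 3: φ=0°, α=240°
  d=(-0.5000,-0.8660)  start (1,4)  tX=0.6800 tY=0.4388  stride 1/|dx|=2.0000 1/|dy|=1.1547
    cross y-line → (1,3), t=0.4388
    cross x-line → (0,3), t=0.6800 (wall)
  → r_3 = 0.6800
beam 4: φ=45°, α=285°
  d=(0.2588,-0.9659)  start (1,4)  tX=2.5500 tY=0.3934  stride 1/|dx|=3.8637 1/|dy|=1.0353
    cross y-line → (1,3), t=0.3934
    cross y-line → (1,2), t=1.4287
    cross y-line → (1,1), t=2.4640
    cross x-line → (2,1), t=2.5500
    cross y-line → (2,0), t=3.4992 (wall)
  → r_4 = 3.4992
beam 5: φ=90°, α=330°
  d=(0.8660,-0.5000)  start (1,4)  tX=0.7621 tY=0.7600  stride 1/|dx|=1.1547 1/|dy|=2.0000
    cross y-line → (1,3), t=0.7600
    cross x-line → (2,3), t=0.7621
    cross x-line → (3,3), t=1.9168
    cross y-line → (3,2), t=2.7600
    cross x-line → (4,2), t=3.0715
    cross x-line → (5,2), t=4.2262
    cross y-line → (5,1), t=4.7600
    cross x-line → (6,1), t=5.3809
    cross x-line → (7,1), t=6.5356 (wall)
  → r_5 = 6.5356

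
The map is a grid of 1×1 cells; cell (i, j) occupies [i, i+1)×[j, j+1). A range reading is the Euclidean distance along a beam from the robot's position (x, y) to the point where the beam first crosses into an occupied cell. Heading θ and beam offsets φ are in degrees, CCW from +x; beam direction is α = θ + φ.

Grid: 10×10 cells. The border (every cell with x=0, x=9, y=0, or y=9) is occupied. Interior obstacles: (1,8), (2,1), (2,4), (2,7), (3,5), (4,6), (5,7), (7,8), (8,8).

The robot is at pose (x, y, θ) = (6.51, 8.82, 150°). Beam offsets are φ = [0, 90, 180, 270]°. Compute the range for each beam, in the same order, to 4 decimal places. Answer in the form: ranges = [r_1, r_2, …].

beam 1: φ=0°, α=150°
  d=(-0.8660,0.5000)  start (6,8)  tX=0.5889 tY=0.3600  stride 1/|dx|=1.1547 1/|dy|=2.0000
    cross y-line → (6,9), t=0.3600 (wall)
  → r_1 = 0.3600
beam 2: φ=90°, α=240°
  d=(-0.5000,-0.8660)  start (6,8)  tX=1.0200 tY=0.9469  stride 1/|dx|=2.0000 1/|dy|=1.1547
    cross y-line → (6,7), t=0.9469
    cross x-line → (5,7), t=1.0200 (wall)
  → r_2 = 1.0200
beam 3: φ=180°, α=330°
  d=(0.8660,-0.5000)  start (6,8)  tX=0.5658 tY=1.6400  stride 1/|dx|=1.1547 1/|dy|=2.0000
    cross x-line → (7,8), t=0.5658 (wall)
  → r_3 = 0.5658
beam 4: φ=270°, α=60°
  d=(0.5000,0.8660)  start (6,8)  tX=0.9800 tY=0.2078  stride 1/|dx|=2.0000 1/|dy|=1.1547
    cross y-line → (6,9), t=0.2078 (wall)
  → r_4 = 0.2078

ranges = [0.3600, 1.0200, 0.5658, 0.2078]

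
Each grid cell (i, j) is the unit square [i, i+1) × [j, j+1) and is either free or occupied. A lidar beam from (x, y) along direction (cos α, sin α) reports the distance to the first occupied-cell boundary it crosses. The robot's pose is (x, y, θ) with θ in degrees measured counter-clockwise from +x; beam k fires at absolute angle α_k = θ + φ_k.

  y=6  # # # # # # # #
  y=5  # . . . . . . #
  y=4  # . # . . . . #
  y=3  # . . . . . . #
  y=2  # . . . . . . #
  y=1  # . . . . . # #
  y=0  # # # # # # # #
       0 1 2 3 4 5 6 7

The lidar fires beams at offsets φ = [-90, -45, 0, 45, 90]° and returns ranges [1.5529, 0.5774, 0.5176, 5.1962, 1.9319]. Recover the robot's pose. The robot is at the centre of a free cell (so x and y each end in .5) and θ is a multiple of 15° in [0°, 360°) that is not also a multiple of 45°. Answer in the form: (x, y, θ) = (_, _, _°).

Enumerate (i+0.5, j+0.5, θ) over the 28 free cells and 16 admissible headings. For each, cast all 5 beams and compare to the given ranges.
  (4.5, 5.5, 285°): beam 1 = 1.9319 ≠ 1.5529 ✗
  (1.5, 3.5, 165°): beam 1 = 2.5882 ≠ 1.5529 ✗
  (5.5, 1.5, 300°): beam 1 = 1.0000 ≠ 1.5529 ✗
  …
  (2.5, 5.5, 285°): r_1=1.5529, r_2=0.5774, r_3=0.5176, r_4=5.1962, r_5=1.9319 — all match ✓
No second candidate reproduces the full scan.

(x, y, θ) = (2.5, 5.5, 285°)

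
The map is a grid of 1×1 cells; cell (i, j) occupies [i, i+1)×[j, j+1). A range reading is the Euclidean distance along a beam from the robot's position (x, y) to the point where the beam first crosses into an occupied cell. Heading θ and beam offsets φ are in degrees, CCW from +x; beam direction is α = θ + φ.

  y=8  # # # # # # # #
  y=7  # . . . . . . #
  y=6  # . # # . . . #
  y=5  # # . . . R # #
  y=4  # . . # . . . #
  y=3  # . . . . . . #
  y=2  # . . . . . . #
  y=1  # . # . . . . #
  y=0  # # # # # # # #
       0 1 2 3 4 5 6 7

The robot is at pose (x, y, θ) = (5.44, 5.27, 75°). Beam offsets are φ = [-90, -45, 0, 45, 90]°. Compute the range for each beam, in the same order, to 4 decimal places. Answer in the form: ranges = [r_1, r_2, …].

beam 1: φ=-90°, α=345°
  d=(0.9659,-0.2588)  start (5,5)  tX=0.5798 tY=1.0432  stride 1/|dx|=1.0353 1/|dy|=3.8637
    cross x-line → (6,5), t=0.5798 (wall)
  → r_1 = 0.5798
beam 2: φ=-45°, α=30°
  d=(0.8660,0.5000)  start (5,5)  tX=0.6466 tY=1.4600  stride 1/|dx|=1.1547 1/|dy|=2.0000
    cross x-line → (6,5), t=0.6466 (wall)
  → r_2 = 0.6466
beam 3: φ=0°, α=75°
  d=(0.2588,0.9659)  start (5,5)  tX=2.1637 tY=0.7558  stride 1/|dx|=3.8637 1/|dy|=1.0353
    cross y-line → (5,6), t=0.7558
    cross y-line → (5,7), t=1.7910
    cross x-line → (6,7), t=2.1637
    cross y-line → (6,8), t=2.8263 (wall)
  → r_3 = 2.8263
beam 4: φ=45°, α=120°
  d=(-0.5000,0.8660)  start (5,5)  tX=0.8800 tY=0.8429  stride 1/|dx|=2.0000 1/|dy|=1.1547
    cross y-line → (5,6), t=0.8429
    cross x-line → (4,6), t=0.8800
    cross y-line → (4,7), t=1.9976
    cross x-line → (3,7), t=2.8800
    cross y-line → (3,8), t=3.1523 (wall)
  → r_4 = 3.1523
beam 5: φ=90°, α=165°
  d=(-0.9659,0.2588)  start (5,5)  tX=0.4555 tY=2.8205  stride 1/|dx|=1.0353 1/|dy|=3.8637
    cross x-line → (4,5), t=0.4555
    cross x-line → (3,5), t=1.4908
    cross x-line → (2,5), t=2.5261
    cross y-line → (2,6), t=2.8205 (wall)
  → r_5 = 2.8205

ranges = [0.5798, 0.6466, 2.8263, 3.1523, 2.8205]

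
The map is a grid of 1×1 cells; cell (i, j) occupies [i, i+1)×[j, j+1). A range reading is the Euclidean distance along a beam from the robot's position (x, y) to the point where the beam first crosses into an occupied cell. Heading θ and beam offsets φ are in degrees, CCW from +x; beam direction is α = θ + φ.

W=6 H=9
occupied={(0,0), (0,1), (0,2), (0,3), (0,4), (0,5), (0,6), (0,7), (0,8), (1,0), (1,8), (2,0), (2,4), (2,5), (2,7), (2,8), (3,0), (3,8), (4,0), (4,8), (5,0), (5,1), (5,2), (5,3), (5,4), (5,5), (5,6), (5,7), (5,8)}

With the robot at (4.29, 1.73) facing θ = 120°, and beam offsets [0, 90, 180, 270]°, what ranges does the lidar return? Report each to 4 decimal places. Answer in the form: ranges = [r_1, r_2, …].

beam 1: φ=0°, α=120°
  dir = (cos 120°, sin 120°) = (-0.5000, 0.8660); from cell (4,1)
  next x-line at t=0.5800, next y-line at t=0.3118; Δt_x=2.0000, Δt_y=1.1547
    y: enter (4,2) at t=0.3118
    x: enter (3,2) at t=0.5800
    y: enter (3,3) at t=1.4665
    x: enter (2,3) at t=2.5800
    y: enter (2,4) at t=2.6212 ← occupied
  → r_1 = 2.6212
beam 2: φ=90°, α=210°
  dir = (cos 210°, sin 210°) = (-0.8660, -0.5000); from cell (4,1)
  next x-line at t=0.3349, next y-line at t=1.4600; Δt_x=1.1547, Δt_y=2.0000
    x: enter (3,1) at t=0.3349
    y: enter (3,0) at t=1.4600 ← occupied
  → r_2 = 1.4600
beam 3: φ=180°, α=300°
  dir = (cos 300°, sin 300°) = (0.5000, -0.8660); from cell (4,1)
  next x-line at t=1.4200, next y-line at t=0.8429; Δt_x=2.0000, Δt_y=1.1547
    y: enter (4,0) at t=0.8429 ← occupied
  → r_3 = 0.8429
beam 4: φ=270°, α=30°
  dir = (cos 30°, sin 30°) = (0.8660, 0.5000); from cell (4,1)
  next x-line at t=0.8198, next y-line at t=0.5400; Δt_x=1.1547, Δt_y=2.0000
    y: enter (4,2) at t=0.5400
    x: enter (5,2) at t=0.8198 ← occupied
  → r_4 = 0.8198

ranges = [2.6212, 1.4600, 0.8429, 0.8198]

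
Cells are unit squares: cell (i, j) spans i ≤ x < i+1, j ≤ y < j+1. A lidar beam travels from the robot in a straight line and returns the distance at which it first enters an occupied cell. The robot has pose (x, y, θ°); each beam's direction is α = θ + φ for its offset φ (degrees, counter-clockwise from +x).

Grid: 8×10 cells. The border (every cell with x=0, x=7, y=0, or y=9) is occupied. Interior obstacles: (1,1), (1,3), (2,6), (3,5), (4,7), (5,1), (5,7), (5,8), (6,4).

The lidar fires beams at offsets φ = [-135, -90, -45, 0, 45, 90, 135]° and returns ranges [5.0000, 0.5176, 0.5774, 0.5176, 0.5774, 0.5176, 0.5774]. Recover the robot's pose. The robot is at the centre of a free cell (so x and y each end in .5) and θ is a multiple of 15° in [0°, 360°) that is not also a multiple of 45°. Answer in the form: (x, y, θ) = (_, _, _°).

The pose lattice has 39·16 = 624 candidates. Test each by forward raycasting.
  (6.5, 6.5, 300°): beam 1 = 1.9319 ≠ 5.0000 ✗
  (3.5, 2.5, 150°): beam 1 = 3.6235 ≠ 5.0000 ✗
  (2.5, 8.5, 240°): beam 1 = 0.5176 ≠ 5.0000 ✗
  …
  (6.5, 1.5, 255°): r_1=5.0000, r_2=0.5176, r_3=0.5774, r_4=0.5176, r_5=0.5774, r_6=0.5176, r_7=0.5774 — all match ✓
Only this pose fits every beam.

(x, y, θ) = (6.5, 1.5, 255°)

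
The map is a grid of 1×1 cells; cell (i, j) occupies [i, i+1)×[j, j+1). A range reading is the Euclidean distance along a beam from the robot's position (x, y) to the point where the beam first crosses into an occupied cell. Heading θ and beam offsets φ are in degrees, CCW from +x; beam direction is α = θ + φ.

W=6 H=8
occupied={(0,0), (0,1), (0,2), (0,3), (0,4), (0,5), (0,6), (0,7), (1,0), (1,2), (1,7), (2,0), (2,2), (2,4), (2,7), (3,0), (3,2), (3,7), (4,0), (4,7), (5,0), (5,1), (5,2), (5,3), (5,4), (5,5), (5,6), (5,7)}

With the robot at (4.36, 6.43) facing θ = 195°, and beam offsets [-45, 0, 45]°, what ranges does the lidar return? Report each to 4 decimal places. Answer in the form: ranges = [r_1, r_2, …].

beam 1: φ=-45°, α=150°
  direction (-0.8660, 0.5000); cell (4,6); t to first gridline: x 0.4157, y 1.1400 (then +1.1547 / +2.0000)
    (3,6) via x @ 0.4157
    (3,7) via y @ 1.1400  # hit
  → r_1 = 1.1400
beam 2: φ=0°, α=195°
  direction (-0.9659, -0.2588); cell (4,6); t to first gridline: x 0.3727, y 1.6614 (then +1.0353 / +3.8637)
    (3,6) via x @ 0.3727
    (2,6) via x @ 1.4080
    (2,5) via y @ 1.6614
    (1,5) via x @ 2.4433
    (0,5) via x @ 3.4785  # hit
  → r_2 = 3.4785
beam 3: φ=45°, α=240°
  direction (-0.5000, -0.8660); cell (4,6); t to first gridline: x 0.7200, y 0.4965 (then +2.0000 / +1.1547)
    (4,5) via y @ 0.4965
    (3,5) via x @ 0.7200
    (3,4) via y @ 1.6512
    (2,4) via x @ 2.7200  # hit
  → r_3 = 2.7200

ranges = [1.1400, 3.4785, 2.7200]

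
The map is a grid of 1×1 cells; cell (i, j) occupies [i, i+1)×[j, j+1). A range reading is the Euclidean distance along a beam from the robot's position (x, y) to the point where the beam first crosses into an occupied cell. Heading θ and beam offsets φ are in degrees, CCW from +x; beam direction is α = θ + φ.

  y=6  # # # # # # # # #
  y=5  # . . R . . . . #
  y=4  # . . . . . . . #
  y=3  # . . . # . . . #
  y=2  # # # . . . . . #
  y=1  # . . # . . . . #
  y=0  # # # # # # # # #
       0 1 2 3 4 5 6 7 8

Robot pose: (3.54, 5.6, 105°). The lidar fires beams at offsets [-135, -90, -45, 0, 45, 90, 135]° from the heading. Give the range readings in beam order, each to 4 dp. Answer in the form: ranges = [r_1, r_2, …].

beam 1: φ=-135°, α=330°
  direction (0.8660, -0.5000); cell (3,5); t to first gridline: x 0.5312, y 1.2000 (then +1.1547 / +2.0000)
    (4,5) via x @ 0.5312
    (4,4) via y @ 1.2000
    (5,4) via x @ 1.6859
    (6,4) via x @ 2.8406
    (6,3) via y @ 3.2000
    (7,3) via x @ 3.9953
    (8,3) via x @ 5.1500  # hit
  → r_1 = 5.1500
beam 2: φ=-90°, α=15°
  direction (0.9659, 0.2588); cell (3,5); t to first gridline: x 0.4762, y 1.5455 (then +1.0353 / +3.8637)
    (4,5) via x @ 0.4762
    (5,5) via x @ 1.5115
    (5,6) via y @ 1.5455  # hit
  → r_2 = 1.5455
beam 3: φ=-45°, α=60°
  direction (0.5000, 0.8660); cell (3,5); t to first gridline: x 0.9200, y 0.4619 (then +2.0000 / +1.1547)
    (3,6) via y @ 0.4619  # hit
  → r_3 = 0.4619
beam 4: φ=0°, α=105°
  direction (-0.2588, 0.9659); cell (3,5); t to first gridline: x 2.0864, y 0.4141 (then +3.8637 / +1.0353)
    (3,6) via y @ 0.4141  # hit
  → r_4 = 0.4141
beam 5: φ=45°, α=150°
  direction (-0.8660, 0.5000); cell (3,5); t to first gridline: x 0.6235, y 0.8000 (then +1.1547 / +2.0000)
    (2,5) via x @ 0.6235
    (2,6) via y @ 0.8000  # hit
  → r_5 = 0.8000
beam 6: φ=90°, α=195°
  direction (-0.9659, -0.2588); cell (3,5); t to first gridline: x 0.5590, y 2.3182 (then +1.0353 / +3.8637)
    (2,5) via x @ 0.5590
    (1,5) via x @ 1.5943
    (1,4) via y @ 2.3182
    (0,4) via x @ 2.6296  # hit
  → r_6 = 2.6296
beam 7: φ=135°, α=240°
  direction (-0.5000, -0.8660); cell (3,5); t to first gridline: x 1.0800, y 0.6928 (then +2.0000 / +1.1547)
    (3,4) via y @ 0.6928
    (2,4) via x @ 1.0800
    (2,3) via y @ 1.8475
    (2,2) via y @ 3.0022  # hit
  → r_7 = 3.0022

ranges = [5.1500, 1.5455, 0.4619, 0.4141, 0.8000, 2.6296, 3.0022]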